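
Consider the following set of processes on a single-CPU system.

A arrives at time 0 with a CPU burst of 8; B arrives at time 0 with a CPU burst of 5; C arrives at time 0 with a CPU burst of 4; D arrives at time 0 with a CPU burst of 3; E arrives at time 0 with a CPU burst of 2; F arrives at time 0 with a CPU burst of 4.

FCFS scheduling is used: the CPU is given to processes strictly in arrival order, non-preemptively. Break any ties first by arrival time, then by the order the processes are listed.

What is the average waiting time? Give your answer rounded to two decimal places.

Timeline: | A 0-8 | B 8-13 | C 13-17 | D 17-20 | E 20-22 | F 22-26 |
Completion: A=8  B=13  C=17  D=20  E=22  F=26
Turnaround (C−A): A=8  B=13  C=17  D=20  E=22  F=26
Waiting times: A=0, B=8, C=13, D=17, E=20, F=22
Average waiting = (0+8+13+17+20+22) / 6 = 80/6 = 13.33

13.33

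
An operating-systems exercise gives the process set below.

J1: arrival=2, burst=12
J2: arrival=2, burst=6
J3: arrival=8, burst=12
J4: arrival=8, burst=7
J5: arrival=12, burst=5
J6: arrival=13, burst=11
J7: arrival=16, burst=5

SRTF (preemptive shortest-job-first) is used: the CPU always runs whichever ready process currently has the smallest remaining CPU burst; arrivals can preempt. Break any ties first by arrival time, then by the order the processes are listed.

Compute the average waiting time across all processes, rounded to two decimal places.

13.29

Schedule: | idle 0-2 | J2 2-8 | J4 8-15 | J5 15-20 | J7 20-25 | J6 25-36 | J1 36-48 | J3 48-60 |
Completion: J1=48  J2=8  J3=60  J4=15  J5=20  J6=36  J7=25
Waiting times: J1=34, J2=0, J3=40, J4=0, J5=3, J6=12, J7=4
Average waiting = (34+0+40+0+3+12+4) / 7 = 93/7 = 13.29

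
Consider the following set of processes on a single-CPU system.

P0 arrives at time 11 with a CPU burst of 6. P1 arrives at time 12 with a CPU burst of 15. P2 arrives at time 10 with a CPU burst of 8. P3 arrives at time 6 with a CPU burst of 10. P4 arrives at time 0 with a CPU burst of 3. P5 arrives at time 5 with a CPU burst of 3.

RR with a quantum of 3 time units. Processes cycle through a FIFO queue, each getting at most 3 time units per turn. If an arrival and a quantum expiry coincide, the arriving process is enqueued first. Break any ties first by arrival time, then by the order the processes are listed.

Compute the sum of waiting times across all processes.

73

Schedule: | P4 0-3 | idle 3-5 | P5 5-8 | P3 8-11 | P2 11-14 | P0 14-17 | P3 17-20 | P1 20-23 | P2 23-26 | P0 26-29 | P3 29-32 | P1 32-35 | P2 35-37 | P3 37-38 | P1 38-47 |
Completion: P0=29  P1=47  P2=37  P3=38  P4=3  P5=8
Turnaround (C−A): P0=18  P1=35  P2=27  P3=32  P4=3  P5=3
Waiting = turnaround − burst: P0=12, P1=20, P2=19, P3=22, P4=0, P5=0
Total waiting = 12 + 20 + 19 + 22 + 0 + 0 = 73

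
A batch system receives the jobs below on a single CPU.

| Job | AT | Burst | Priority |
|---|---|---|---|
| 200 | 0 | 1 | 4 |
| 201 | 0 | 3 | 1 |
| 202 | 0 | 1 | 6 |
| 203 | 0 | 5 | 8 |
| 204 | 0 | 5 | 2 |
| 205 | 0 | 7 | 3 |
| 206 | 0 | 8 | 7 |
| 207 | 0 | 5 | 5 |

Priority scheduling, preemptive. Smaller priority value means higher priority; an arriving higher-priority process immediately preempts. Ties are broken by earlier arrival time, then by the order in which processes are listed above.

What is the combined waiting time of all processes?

Timeline: | 201 0-3 | 204 3-8 | 205 8-15 | 200 15-16 | 207 16-21 | 202 21-22 | 206 22-30 | 203 30-35 |
Completion: 200=16  201=3  202=22  203=35  204=8  205=15  206=30  207=21
Turnaround (C−A): 200=16  201=3  202=22  203=35  204=8  205=15  206=30  207=21
Waiting = turnaround − burst: 200=15, 201=0, 202=21, 203=30, 204=3, 205=8, 206=22, 207=16
Total waiting = 15 + 0 + 21 + 30 + 3 + 8 + 22 + 16 = 115

115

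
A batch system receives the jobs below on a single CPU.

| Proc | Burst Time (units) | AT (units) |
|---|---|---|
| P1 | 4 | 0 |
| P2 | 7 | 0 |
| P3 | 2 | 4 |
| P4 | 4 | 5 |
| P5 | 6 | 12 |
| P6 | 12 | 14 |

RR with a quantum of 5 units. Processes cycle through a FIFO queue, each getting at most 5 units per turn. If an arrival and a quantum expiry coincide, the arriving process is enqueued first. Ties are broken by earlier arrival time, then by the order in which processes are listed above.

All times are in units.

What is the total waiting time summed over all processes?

40

Timeline: | P1 0-4 | P2 4-9 | P3 9-11 | P4 11-15 | P2 15-17 | P5 17-22 | P6 22-27 | P5 27-28 | P6 28-35 |
Completion: P1=4  P2=17  P3=11  P4=15  P5=28  P6=35
Turnaround (C−A): P1=4  P2=17  P3=7  P4=10  P5=16  P6=21
Waiting = turnaround − burst: P1=0, P2=10, P3=5, P4=6, P5=10, P6=9
Total waiting = 0 + 10 + 5 + 6 + 10 + 9 = 40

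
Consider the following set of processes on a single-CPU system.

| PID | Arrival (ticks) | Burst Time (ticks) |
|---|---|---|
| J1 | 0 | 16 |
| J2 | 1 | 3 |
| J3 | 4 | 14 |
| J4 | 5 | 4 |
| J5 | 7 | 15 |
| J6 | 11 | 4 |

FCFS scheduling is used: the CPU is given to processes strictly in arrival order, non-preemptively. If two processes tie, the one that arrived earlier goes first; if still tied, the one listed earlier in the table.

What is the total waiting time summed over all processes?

Gantt: | J1 0-16 | J2 16-19 | J3 19-33 | J4 33-37 | J5 37-52 | J6 52-56 |
Completion: J1=16  J2=19  J3=33  J4=37  J5=52  J6=56
Turnaround (C−A): J1=16  J2=18  J3=29  J4=32  J5=45  J6=45
Waiting = turnaround − burst: J1=0, J2=15, J3=15, J4=28, J5=30, J6=41
Total waiting = 0 + 15 + 15 + 28 + 30 + 41 = 129

129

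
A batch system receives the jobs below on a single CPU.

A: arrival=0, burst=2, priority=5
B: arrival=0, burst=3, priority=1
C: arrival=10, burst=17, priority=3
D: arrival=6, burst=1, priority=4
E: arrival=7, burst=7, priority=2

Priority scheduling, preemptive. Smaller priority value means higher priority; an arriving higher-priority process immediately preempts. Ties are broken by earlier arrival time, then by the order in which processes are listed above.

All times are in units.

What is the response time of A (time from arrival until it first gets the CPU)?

3

Timeline: | B 0-3 | A 3-5 | idle 5-6 | D 6-7 | E 7-14 | C 14-31 |
Completion: A=5  B=3  C=31  D=7  E=14
Response(A) = first start − arrival = 3 − 0 = 3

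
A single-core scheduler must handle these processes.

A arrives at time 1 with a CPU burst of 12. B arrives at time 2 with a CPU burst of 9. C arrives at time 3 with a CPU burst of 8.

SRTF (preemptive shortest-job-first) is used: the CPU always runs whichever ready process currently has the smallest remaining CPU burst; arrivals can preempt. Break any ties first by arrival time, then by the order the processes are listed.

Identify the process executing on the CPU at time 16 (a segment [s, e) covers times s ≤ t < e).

C

Schedule: | idle 0-1 | A 1-2 | B 2-11 | C 11-19 | A 19-30 |
Completion: A=30  B=11  C=19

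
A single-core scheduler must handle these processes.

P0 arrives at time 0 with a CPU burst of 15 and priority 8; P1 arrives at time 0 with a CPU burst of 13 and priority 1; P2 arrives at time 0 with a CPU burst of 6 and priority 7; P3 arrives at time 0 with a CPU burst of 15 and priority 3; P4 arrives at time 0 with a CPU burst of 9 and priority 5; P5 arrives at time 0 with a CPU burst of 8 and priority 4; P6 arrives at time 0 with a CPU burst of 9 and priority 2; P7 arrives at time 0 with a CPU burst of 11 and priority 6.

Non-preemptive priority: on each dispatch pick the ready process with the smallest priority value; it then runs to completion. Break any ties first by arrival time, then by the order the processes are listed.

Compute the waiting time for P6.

Timeline: | P1 0-13 | P6 13-22 | P3 22-37 | P5 37-45 | P4 45-54 | P7 54-65 | P2 65-71 | P0 71-86 |
Completion: P0=86  P1=13  P2=71  P3=37  P4=54  P5=45  P6=22  P7=65
Waiting(P6) = turnaround − burst = 22 − 9 = 13

13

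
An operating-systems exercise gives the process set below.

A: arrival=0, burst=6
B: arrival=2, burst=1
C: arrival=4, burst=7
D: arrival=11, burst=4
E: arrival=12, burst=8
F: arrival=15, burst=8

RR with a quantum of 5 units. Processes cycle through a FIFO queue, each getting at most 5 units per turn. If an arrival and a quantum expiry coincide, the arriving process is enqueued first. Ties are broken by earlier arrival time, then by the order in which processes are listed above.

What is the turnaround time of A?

Schedule: | A 0-5 | B 5-6 | C 6-11 | A 11-12 | D 12-16 | C 16-18 | E 18-23 | F 23-28 | E 28-31 | F 31-34 |
Completion: A=12  B=6  C=18  D=16  E=31  F=34
Turnaround (C−A): A=12  B=4  C=14  D=5  E=19  F=19
Turnaround(A) = completion − arrival = 12 − 0 = 12

12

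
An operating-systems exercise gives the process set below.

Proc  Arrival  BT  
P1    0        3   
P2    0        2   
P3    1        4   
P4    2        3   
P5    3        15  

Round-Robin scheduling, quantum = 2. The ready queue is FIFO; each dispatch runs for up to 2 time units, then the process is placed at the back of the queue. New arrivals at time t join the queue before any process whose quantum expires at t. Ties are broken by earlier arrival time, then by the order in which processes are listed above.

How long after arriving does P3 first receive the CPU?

3

Schedule: | P1 0-2 | P2 2-4 | P3 4-6 | P4 6-8 | P1 8-9 | P5 9-11 | P3 11-13 | P4 13-14 | P5 14-27 |
Completion: P1=9  P2=4  P3=13  P4=14  P5=27
Response(P3) = first start − arrival = 4 − 1 = 3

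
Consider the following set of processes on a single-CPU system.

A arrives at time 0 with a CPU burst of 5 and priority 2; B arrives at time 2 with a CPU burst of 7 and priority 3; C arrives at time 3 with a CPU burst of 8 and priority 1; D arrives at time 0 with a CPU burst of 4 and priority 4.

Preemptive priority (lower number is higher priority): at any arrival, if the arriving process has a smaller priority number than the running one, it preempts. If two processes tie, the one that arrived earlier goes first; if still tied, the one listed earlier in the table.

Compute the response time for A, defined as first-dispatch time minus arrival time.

Gantt: | A 0-3 | C 3-11 | A 11-13 | B 13-20 | D 20-24 |
Completion: A=13  B=20  C=11  D=24
Response(A) = first start − arrival = 0 − 0 = 0

0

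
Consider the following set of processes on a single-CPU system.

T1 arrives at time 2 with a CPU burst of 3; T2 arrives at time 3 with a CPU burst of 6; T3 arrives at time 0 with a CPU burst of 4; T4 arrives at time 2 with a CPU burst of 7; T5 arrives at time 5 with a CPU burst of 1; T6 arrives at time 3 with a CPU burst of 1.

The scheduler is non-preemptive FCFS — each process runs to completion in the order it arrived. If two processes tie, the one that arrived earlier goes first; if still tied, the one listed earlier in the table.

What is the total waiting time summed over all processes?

51

Schedule: | T3 0-4 | T1 4-7 | T4 7-14 | T2 14-20 | T6 20-21 | T5 21-22 |
Completion: T1=7  T2=20  T3=4  T4=14  T5=22  T6=21
Turnaround (C−A): T1=5  T2=17  T3=4  T4=12  T5=17  T6=18
Waiting = turnaround − burst: T1=2, T2=11, T3=0, T4=5, T5=16, T6=17
Total waiting = 2 + 11 + 0 + 5 + 16 + 17 = 51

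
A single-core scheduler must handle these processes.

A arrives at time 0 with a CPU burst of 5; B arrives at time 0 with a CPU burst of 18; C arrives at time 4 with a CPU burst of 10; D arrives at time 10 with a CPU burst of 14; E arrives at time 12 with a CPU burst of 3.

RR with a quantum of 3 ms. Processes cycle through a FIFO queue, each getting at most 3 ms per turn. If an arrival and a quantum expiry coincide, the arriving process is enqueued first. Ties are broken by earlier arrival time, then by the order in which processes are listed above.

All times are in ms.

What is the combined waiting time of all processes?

Timeline: | A 0-3 | B 3-6 | A 6-8 | C 8-11 | B 11-14 | D 14-17 | C 17-20 | E 20-23 | B 23-26 | D 26-29 | C 29-32 | B 32-35 | D 35-38 | C 38-39 | B 39-42 | D 42-45 | B 45-48 | D 48-50 |
Completion: A=8  B=48  C=39  D=50  E=23
Turnaround (C−A): A=8  B=48  C=35  D=40  E=11
Waiting = turnaround − burst: A=3, B=30, C=25, D=26, E=8
Total waiting = 3 + 30 + 25 + 26 + 8 = 92

92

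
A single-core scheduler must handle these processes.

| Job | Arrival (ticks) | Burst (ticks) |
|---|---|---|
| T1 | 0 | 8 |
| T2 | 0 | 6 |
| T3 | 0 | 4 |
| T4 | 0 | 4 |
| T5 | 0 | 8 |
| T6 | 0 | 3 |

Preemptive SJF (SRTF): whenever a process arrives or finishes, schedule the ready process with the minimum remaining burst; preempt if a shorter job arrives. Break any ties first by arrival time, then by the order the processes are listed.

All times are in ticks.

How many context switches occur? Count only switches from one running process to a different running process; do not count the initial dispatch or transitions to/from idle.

Timeline: | T6 0-3 | T3 3-7 | T4 7-11 | T2 11-17 | T1 17-25 | T5 25-33 |
Completion: T1=25  T2=17  T3=7  T4=11  T5=33  T6=3
Turnaround (C−A): T1=25  T2=17  T3=7  T4=11  T5=33  T6=3

5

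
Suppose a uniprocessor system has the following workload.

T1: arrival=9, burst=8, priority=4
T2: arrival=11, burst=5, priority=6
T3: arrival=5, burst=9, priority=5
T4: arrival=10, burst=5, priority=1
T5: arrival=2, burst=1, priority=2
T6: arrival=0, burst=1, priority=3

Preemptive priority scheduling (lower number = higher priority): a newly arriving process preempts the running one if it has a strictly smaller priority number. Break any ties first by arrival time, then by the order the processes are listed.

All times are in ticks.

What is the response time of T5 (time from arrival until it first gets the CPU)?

0

Gantt: | T6 0-1 | idle 1-2 | T5 2-3 | idle 3-5 | T3 5-9 | T1 9-10 | T4 10-15 | T1 15-22 | T3 22-27 | T2 27-32 |
Completion: T1=22  T2=32  T3=27  T4=15  T5=3  T6=1
Turnaround (C−A): T1=13  T2=21  T3=22  T4=5  T5=1  T6=1
Response(T5) = first start − arrival = 2 − 2 = 0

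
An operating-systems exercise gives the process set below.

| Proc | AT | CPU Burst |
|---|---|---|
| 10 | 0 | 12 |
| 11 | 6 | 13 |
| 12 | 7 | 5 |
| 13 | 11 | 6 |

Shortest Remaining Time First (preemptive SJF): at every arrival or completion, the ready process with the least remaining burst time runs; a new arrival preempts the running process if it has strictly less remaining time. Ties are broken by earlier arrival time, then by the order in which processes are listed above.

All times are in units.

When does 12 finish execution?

17

Gantt: | 10 0-12 | 12 12-17 | 13 17-23 | 11 23-36 |
Completion: 10=12  11=36  12=17  13=23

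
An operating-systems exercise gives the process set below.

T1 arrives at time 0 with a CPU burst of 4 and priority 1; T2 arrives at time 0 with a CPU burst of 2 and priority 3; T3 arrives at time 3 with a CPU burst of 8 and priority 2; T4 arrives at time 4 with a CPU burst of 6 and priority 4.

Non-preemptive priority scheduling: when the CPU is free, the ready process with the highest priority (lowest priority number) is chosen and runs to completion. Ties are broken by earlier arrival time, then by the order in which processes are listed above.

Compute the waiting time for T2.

Timeline: | T1 0-4 | T3 4-12 | T2 12-14 | T4 14-20 |
Completion: T1=4  T2=14  T3=12  T4=20
Waiting(T2) = turnaround − burst = 14 − 2 = 12

12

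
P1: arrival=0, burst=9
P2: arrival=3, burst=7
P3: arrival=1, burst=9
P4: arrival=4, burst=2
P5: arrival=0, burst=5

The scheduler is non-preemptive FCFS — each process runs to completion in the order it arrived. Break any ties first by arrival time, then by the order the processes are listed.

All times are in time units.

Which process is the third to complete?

P3

Gantt: | P1 0-9 | P5 9-14 | P3 14-23 | P2 23-30 | P4 30-32 |
Completion: P1=9  P2=30  P3=23  P4=32  P5=14
Turnaround (C−A): P1=9  P2=27  P3=22  P4=28  P5=14
Finish order: P1 → P5 → P3 → P2 → P4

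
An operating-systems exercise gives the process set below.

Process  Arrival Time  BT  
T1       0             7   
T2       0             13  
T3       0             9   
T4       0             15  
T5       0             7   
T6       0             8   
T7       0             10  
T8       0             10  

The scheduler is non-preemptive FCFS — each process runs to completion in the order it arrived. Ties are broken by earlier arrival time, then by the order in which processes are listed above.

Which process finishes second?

T2

Timeline: | T1 0-7 | T2 7-20 | T3 20-29 | T4 29-44 | T5 44-51 | T6 51-59 | T7 59-69 | T8 69-79 |
Completion: T1=7  T2=20  T3=29  T4=44  T5=51  T6=59  T7=69  T8=79
Turnaround (C−A): T1=7  T2=20  T3=29  T4=44  T5=51  T6=59  T7=69  T8=79
Finish order: T1 → T2 → T3 → T4 → T5 → T6 → T7 → T8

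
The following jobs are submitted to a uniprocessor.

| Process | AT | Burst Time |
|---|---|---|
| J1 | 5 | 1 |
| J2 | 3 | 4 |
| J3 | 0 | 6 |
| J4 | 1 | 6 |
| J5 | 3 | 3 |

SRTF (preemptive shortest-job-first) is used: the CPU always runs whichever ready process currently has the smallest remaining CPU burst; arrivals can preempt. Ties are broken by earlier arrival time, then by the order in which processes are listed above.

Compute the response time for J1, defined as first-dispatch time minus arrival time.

1

Timeline: | J3 0-6 | J1 6-7 | J5 7-10 | J2 10-14 | J4 14-20 |
Completion: J1=7  J2=14  J3=6  J4=20  J5=10
Response(J1) = first start − arrival = 6 − 5 = 1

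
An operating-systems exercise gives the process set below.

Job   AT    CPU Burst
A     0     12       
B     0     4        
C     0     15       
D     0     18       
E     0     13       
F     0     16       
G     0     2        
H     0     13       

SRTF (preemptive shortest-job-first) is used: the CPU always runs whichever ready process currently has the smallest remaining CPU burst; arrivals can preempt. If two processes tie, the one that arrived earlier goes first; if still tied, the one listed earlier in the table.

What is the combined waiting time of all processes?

Schedule: | G 0-2 | B 2-6 | A 6-18 | E 18-31 | H 31-44 | C 44-59 | F 59-75 | D 75-93 |
Completion: A=18  B=6  C=59  D=93  E=31  F=75  G=2  H=44
Turnaround (C−A): A=18  B=6  C=59  D=93  E=31  F=75  G=2  H=44
Waiting = turnaround − burst: A=6, B=2, C=44, D=75, E=18, F=59, G=0, H=31
Total waiting = 6 + 2 + 44 + 75 + 18 + 59 + 0 + 31 = 235

235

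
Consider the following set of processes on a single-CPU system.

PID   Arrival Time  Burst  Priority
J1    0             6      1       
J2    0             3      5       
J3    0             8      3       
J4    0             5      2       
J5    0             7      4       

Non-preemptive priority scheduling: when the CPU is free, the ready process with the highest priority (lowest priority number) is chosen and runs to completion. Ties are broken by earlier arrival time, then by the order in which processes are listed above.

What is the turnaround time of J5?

Schedule: | J1 0-6 | J4 6-11 | J3 11-19 | J5 19-26 | J2 26-29 |
Completion: J1=6  J2=29  J3=19  J4=11  J5=26
Turnaround(J5) = completion − arrival = 26 − 0 = 26

26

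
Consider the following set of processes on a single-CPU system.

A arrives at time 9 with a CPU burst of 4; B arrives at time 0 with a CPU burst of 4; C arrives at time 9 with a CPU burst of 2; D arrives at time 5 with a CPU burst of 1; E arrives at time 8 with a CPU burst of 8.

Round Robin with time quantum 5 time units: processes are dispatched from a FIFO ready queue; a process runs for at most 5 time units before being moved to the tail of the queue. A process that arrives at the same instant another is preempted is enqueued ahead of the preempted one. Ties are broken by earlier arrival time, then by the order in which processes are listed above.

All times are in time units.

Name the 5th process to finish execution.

Timeline: | B 0-4 | idle 4-5 | D 5-6 | idle 6-8 | E 8-13 | A 13-17 | C 17-19 | E 19-22 |
Completion: A=17  B=4  C=19  D=6  E=22
Finish order: B → D → A → C → E

E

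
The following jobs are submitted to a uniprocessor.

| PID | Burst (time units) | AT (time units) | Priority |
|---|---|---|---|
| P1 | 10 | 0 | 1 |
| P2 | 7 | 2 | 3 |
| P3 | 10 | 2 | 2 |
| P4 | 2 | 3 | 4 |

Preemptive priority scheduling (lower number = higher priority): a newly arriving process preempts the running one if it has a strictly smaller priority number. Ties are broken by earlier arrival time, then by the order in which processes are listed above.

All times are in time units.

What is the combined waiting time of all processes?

Gantt: | P1 0-10 | P3 10-20 | P2 20-27 | P4 27-29 |
Completion: P1=10  P2=27  P3=20  P4=29
Turnaround (C−A): P1=10  P2=25  P3=18  P4=26
Waiting = turnaround − burst: P1=0, P2=18, P3=8, P4=24
Total waiting = 0 + 18 + 8 + 24 = 50

50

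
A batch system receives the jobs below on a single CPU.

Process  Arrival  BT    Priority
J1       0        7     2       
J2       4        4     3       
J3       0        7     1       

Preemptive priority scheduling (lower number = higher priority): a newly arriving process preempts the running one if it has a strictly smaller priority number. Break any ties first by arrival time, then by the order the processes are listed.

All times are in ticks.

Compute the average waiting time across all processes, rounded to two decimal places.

5.67

Gantt: | J3 0-7 | J1 7-14 | J2 14-18 |
Completion: J1=14  J2=18  J3=7
Turnaround (C−A): J1=14  J2=14  J3=7
Waiting times: J1=7, J2=10, J3=0
Average waiting = (7+10+0) / 3 = 17/3 = 5.67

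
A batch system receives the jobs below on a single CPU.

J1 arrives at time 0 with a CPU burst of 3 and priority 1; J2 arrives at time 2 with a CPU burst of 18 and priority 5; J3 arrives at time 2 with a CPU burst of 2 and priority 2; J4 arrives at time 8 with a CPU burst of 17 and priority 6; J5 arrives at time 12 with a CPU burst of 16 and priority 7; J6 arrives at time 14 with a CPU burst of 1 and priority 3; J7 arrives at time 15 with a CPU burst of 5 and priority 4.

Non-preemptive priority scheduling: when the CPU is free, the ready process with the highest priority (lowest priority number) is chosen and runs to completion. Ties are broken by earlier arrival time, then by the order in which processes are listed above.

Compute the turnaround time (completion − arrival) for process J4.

38

Gantt: | J1 0-3 | J3 3-5 | J2 5-23 | J6 23-24 | J7 24-29 | J4 29-46 | J5 46-62 |
Completion: J1=3  J2=23  J3=5  J4=46  J5=62  J6=24  J7=29
Turnaround (C−A): J1=3  J2=21  J3=3  J4=38  J5=50  J6=10  J7=14
Turnaround(J4) = completion − arrival = 46 − 8 = 38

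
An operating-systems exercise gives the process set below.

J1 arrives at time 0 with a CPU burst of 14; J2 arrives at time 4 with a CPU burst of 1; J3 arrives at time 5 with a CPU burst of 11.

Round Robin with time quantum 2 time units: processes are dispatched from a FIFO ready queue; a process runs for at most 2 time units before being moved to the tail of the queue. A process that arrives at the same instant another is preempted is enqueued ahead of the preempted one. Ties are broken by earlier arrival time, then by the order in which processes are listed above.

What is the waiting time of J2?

0

Timeline: | J1 0-4 | J2 4-5 | J1 5-7 | J3 7-9 | J1 9-11 | J3 11-13 | J1 13-15 | J3 15-17 | J1 17-19 | J3 19-21 | J1 21-23 | J3 23-26 |
Completion: J1=23  J2=5  J3=26
Turnaround (C−A): J1=23  J2=1  J3=21
Waiting(J2) = turnaround − burst = 1 − 1 = 0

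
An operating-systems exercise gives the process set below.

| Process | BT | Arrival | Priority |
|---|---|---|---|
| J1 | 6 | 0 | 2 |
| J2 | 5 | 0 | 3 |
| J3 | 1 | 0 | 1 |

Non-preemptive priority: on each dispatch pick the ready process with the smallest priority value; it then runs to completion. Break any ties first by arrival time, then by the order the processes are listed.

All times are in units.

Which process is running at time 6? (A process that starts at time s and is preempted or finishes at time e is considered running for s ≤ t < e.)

Gantt: | J3 0-1 | J1 1-7 | J2 7-12 |
Completion: J1=7  J2=12  J3=1
Turnaround (C−A): J1=7  J2=12  J3=1

J1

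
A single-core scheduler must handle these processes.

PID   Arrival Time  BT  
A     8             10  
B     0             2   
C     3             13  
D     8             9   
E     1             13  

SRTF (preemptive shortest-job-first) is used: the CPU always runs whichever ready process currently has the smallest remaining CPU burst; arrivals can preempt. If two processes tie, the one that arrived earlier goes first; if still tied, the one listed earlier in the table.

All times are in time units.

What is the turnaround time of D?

Gantt: | B 0-2 | E 2-15 | D 15-24 | A 24-34 | C 34-47 |
Completion: A=34  B=2  C=47  D=24  E=15
Turnaround (C−A): A=26  B=2  C=44  D=16  E=14
Turnaround(D) = completion − arrival = 24 − 8 = 16

16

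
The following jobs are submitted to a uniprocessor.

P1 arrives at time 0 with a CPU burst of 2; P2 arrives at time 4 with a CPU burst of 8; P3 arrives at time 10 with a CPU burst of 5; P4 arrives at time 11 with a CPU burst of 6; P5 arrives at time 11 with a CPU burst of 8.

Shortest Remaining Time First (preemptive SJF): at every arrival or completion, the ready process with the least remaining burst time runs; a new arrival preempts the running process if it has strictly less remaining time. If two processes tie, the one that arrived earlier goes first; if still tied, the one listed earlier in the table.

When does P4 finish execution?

Gantt: | P1 0-2 | idle 2-4 | P2 4-12 | P3 12-17 | P4 17-23 | P5 23-31 |
Completion: P1=2  P2=12  P3=17  P4=23  P5=31
Turnaround (C−A): P1=2  P2=8  P3=7  P4=12  P5=20

23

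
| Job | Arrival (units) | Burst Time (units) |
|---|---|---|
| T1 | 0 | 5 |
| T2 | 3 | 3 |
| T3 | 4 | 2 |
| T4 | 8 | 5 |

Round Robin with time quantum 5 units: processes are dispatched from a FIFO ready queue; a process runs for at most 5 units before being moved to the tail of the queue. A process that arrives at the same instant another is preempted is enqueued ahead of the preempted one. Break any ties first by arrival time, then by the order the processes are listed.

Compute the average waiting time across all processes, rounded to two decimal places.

Timeline: | T1 0-5 | T2 5-8 | T3 8-10 | T4 10-15 |
Completion: T1=5  T2=8  T3=10  T4=15
Waiting times: T1=0, T2=2, T3=4, T4=2
Average waiting = (0+2+4+2) / 4 = 8/4 = 2.00

2.00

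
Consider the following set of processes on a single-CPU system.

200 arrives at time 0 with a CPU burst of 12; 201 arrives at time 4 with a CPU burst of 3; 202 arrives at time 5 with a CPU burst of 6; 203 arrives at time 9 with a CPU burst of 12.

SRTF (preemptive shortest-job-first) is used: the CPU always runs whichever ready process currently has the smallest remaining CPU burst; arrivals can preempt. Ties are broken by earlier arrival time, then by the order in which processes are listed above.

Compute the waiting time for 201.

Gantt: | 200 0-4 | 201 4-7 | 202 7-13 | 200 13-21 | 203 21-33 |
Completion: 200=21  201=7  202=13  203=33
Waiting(201) = turnaround − burst = 3 − 3 = 0

0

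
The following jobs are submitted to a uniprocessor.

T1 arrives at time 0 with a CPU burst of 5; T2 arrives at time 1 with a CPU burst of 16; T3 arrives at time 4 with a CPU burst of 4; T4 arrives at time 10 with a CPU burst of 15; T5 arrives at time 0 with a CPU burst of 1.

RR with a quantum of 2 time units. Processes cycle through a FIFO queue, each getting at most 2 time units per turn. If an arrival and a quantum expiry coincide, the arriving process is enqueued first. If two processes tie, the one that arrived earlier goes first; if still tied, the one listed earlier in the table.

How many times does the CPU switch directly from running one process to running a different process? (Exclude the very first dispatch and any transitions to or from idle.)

20

Gantt: | T1 0-2 | T5 2-3 | T2 3-5 | T1 5-7 | T3 7-9 | T2 9-11 | T1 11-12 | T3 12-14 | T4 14-16 | T2 16-18 | T4 18-20 | T2 20-22 | T4 22-24 | T2 24-26 | T4 26-28 | T2 28-30 | T4 30-32 | T2 32-34 | T4 34-36 | T2 36-38 | T4 38-41 |
Completion: T1=12  T2=38  T3=14  T4=41  T5=3
Turnaround (C−A): T1=12  T2=37  T3=10  T4=31  T5=3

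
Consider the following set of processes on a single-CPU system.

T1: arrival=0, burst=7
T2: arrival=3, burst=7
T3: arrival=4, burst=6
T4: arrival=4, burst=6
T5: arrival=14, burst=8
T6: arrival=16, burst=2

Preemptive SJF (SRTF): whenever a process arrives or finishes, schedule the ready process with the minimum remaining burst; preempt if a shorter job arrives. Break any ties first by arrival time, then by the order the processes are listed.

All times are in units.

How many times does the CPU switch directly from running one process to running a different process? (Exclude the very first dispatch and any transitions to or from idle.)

6

Timeline: | T1 0-7 | T3 7-13 | T4 13-16 | T6 16-18 | T4 18-21 | T2 21-28 | T5 28-36 |
Completion: T1=7  T2=28  T3=13  T4=21  T5=36  T6=18
Turnaround (C−A): T1=7  T2=25  T3=9  T4=17  T5=22  T6=2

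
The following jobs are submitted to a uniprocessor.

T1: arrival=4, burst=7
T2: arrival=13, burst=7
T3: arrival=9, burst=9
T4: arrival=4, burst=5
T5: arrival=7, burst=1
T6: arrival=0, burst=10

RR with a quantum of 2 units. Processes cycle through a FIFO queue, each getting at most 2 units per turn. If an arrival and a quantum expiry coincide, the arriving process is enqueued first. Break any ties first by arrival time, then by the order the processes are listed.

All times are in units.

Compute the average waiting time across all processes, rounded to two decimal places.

15.83

Gantt: | T6 0-4 | T1 4-6 | T4 6-8 | T6 8-10 | T1 10-12 | T5 12-13 | T4 13-15 | T3 15-17 | T6 17-19 | T1 19-21 | T2 21-23 | T4 23-24 | T3 24-26 | T6 26-28 | T1 28-29 | T2 29-31 | T3 31-33 | T2 33-35 | T3 35-37 | T2 37-38 | T3 38-39 |
Completion: T1=29  T2=38  T3=39  T4=24  T5=13  T6=28
Waiting times: T1=18, T2=18, T3=21, T4=15, T5=5, T6=18
Average waiting = (18+18+21+15+5+18) / 6 = 95/6 = 15.83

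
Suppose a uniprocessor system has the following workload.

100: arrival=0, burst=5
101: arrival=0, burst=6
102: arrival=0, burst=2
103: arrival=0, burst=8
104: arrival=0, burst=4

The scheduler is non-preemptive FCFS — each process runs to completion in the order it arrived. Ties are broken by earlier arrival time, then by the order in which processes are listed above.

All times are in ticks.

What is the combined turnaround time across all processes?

Schedule: | 100 0-5 | 101 5-11 | 102 11-13 | 103 13-21 | 104 21-25 |
Completion: 100=5  101=11  102=13  103=21  104=25
Turnaround (C−A): 100=5  101=11  102=13  103=21  104=25
Turnaround = completion − arrival: 100=5, 101=11, 102=13, 103=21, 104=25
Total turnaround = 5 + 11 + 13 + 21 + 25 = 75

75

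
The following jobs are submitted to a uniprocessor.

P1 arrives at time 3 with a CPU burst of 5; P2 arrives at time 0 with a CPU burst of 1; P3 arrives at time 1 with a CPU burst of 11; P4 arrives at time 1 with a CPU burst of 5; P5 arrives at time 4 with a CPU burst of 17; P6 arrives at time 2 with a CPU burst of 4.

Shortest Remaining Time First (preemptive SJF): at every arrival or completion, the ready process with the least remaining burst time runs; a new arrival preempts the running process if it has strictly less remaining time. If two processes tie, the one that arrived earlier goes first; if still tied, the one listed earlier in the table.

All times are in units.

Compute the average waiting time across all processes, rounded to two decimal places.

7.83

Gantt: | P2 0-1 | P4 1-6 | P6 6-10 | P1 10-15 | P3 15-26 | P5 26-43 |
Completion: P1=15  P2=1  P3=26  P4=6  P5=43  P6=10
Waiting times: P1=7, P2=0, P3=14, P4=0, P5=22, P6=4
Average waiting = (7+0+14+0+22+4) / 6 = 47/6 = 7.83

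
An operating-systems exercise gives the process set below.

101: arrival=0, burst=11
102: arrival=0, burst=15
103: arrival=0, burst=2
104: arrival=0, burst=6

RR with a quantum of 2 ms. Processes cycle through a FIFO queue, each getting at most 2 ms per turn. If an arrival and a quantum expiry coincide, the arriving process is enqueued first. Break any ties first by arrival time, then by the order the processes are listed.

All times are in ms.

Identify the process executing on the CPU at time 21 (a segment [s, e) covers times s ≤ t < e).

Timeline: | 101 0-2 | 102 2-4 | 103 4-6 | 104 6-8 | 101 8-10 | 102 10-12 | 104 12-14 | 101 14-16 | 102 16-18 | 104 18-20 | 101 20-22 | 102 22-24 | 101 24-26 | 102 26-28 | 101 28-29 | 102 29-34 |
Completion: 101=29  102=34  103=6  104=20

101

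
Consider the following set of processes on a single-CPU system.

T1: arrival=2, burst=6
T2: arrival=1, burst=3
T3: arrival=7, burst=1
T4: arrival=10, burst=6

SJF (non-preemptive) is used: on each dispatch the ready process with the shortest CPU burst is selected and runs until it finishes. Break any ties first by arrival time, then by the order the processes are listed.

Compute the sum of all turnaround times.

Schedule: | idle 0-1 | T2 1-4 | T1 4-10 | T3 10-11 | T4 11-17 |
Completion: T1=10  T2=4  T3=11  T4=17
Turnaround (C−A): T1=8  T2=3  T3=4  T4=7
Turnaround = completion − arrival: T1=8, T2=3, T3=4, T4=7
Total turnaround = 8 + 3 + 4 + 7 = 22

22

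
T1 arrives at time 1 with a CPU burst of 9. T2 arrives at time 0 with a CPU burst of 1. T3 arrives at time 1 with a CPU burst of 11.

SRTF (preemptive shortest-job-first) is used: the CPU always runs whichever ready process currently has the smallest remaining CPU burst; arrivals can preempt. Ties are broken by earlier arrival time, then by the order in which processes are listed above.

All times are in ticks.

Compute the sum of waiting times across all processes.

9

Gantt: | T2 0-1 | T1 1-10 | T3 10-21 |
Completion: T1=10  T2=1  T3=21
Waiting = turnaround − burst: T1=0, T2=0, T3=9
Total waiting = 0 + 0 + 9 = 9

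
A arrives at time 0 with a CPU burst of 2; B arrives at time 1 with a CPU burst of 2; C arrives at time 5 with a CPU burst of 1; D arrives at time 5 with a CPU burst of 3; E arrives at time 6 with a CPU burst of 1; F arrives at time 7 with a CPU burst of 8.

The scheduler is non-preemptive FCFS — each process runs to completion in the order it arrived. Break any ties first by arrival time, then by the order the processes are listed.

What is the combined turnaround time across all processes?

Schedule: | A 0-2 | B 2-4 | idle 4-5 | C 5-6 | D 6-9 | E 9-10 | F 10-18 |
Completion: A=2  B=4  C=6  D=9  E=10  F=18
Turnaround = completion − arrival: A=2, B=3, C=1, D=4, E=4, F=11
Total turnaround = 2 + 3 + 1 + 4 + 4 + 11 = 25

25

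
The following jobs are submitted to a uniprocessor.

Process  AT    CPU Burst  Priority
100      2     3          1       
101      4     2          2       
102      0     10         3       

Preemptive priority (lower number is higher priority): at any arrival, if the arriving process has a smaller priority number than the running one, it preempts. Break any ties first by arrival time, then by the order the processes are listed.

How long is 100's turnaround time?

Timeline: | 102 0-2 | 100 2-5 | 101 5-7 | 102 7-15 |
Completion: 100=5  101=7  102=15
Turnaround(100) = completion − arrival = 5 − 2 = 3

3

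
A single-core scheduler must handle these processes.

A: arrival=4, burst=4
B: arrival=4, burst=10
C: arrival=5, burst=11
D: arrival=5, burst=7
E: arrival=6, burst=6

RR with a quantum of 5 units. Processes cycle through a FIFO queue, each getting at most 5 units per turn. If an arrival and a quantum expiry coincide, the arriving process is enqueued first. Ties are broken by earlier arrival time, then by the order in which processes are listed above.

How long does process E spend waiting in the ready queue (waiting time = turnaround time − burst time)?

Gantt: | idle 0-4 | A 4-8 | B 8-13 | C 13-18 | D 18-23 | E 23-28 | B 28-33 | C 33-38 | D 38-40 | E 40-41 | C 41-42 |
Completion: A=8  B=33  C=42  D=40  E=41
Waiting(E) = turnaround − burst = 35 − 6 = 29

29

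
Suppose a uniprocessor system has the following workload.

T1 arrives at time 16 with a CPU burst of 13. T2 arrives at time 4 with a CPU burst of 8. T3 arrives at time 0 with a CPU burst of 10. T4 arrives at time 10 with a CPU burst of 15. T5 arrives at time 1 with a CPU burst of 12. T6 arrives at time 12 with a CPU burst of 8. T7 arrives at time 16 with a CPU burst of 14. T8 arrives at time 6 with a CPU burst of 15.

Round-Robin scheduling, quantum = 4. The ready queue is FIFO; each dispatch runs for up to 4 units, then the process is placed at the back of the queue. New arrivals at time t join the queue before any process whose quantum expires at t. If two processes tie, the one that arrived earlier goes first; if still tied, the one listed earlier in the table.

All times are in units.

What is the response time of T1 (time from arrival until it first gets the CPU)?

20

Gantt: | T3 0-4 | T5 4-8 | T2 8-12 | T3 12-16 | T8 16-20 | T5 20-24 | T4 24-28 | T6 28-32 | T2 32-36 | T1 36-40 | T7 40-44 | T3 44-46 | T8 46-50 | T5 50-54 | T4 54-58 | T6 58-62 | T1 62-66 | T7 66-70 | T8 70-74 | T4 74-78 | T1 78-82 | T7 82-86 | T8 86-89 | T4 89-92 | T1 92-93 | T7 93-95 |
Completion: T1=93  T2=36  T3=46  T4=92  T5=54  T6=62  T7=95  T8=89
Turnaround (C−A): T1=77  T2=32  T3=46  T4=82  T5=53  T6=50  T7=79  T8=83
Response(T1) = first start − arrival = 36 − 16 = 20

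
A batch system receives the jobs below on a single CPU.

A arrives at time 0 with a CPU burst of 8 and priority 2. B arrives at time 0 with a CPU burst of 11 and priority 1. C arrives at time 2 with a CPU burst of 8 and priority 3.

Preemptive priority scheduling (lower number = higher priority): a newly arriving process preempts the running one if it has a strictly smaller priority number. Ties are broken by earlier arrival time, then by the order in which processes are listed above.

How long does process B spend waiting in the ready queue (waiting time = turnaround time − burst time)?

0

Schedule: | B 0-11 | A 11-19 | C 19-27 |
Completion: A=19  B=11  C=27
Turnaround (C−A): A=19  B=11  C=25
Waiting(B) = turnaround − burst = 11 − 11 = 0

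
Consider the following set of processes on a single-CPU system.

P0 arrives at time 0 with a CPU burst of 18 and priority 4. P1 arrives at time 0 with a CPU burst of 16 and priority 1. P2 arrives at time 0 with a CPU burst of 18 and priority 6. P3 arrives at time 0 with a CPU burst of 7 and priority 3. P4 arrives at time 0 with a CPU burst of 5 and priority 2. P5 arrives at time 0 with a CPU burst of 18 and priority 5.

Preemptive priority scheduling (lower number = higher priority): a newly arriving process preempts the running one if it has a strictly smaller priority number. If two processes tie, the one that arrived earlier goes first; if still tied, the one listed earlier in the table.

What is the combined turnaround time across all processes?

257

Timeline: | P1 0-16 | P4 16-21 | P3 21-28 | P0 28-46 | P5 46-64 | P2 64-82 |
Completion: P0=46  P1=16  P2=82  P3=28  P4=21  P5=64
Turnaround (C−A): P0=46  P1=16  P2=82  P3=28  P4=21  P5=64
Turnaround = completion − arrival: P0=46, P1=16, P2=82, P3=28, P4=21, P5=64
Total turnaround = 46 + 16 + 82 + 28 + 21 + 64 = 257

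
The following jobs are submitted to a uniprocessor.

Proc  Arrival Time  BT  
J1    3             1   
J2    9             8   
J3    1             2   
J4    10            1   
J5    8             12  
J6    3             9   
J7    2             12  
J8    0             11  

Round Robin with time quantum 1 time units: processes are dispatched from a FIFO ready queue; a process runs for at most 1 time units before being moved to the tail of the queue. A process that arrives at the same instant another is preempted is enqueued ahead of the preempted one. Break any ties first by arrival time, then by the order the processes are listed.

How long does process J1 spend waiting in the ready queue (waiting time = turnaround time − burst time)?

Gantt: | J8 0-1 | J3 1-2 | J8 2-3 | J7 3-4 | J3 4-5 | J1 5-6 | J6 6-7 | J8 7-8 | J7 8-9 | J6 9-10 | J5 10-11 | J8 11-12 | J2 12-13 | J7 13-14 | J4 14-15 | J6 15-16 | J5 16-17 | J8 17-18 | J2 18-19 | J7 19-20 | J6 20-21 | J5 21-22 | J8 22-23 | J2 23-24 | J7 24-25 | J6 25-26 | J5 26-27 | J8 27-28 | J2 28-29 | J7 29-30 | J6 30-31 | J5 31-32 | J8 32-33 | J2 33-34 | J7 34-35 | J6 35-36 | J5 36-37 | J8 37-38 | J2 38-39 | J7 39-40 | J6 40-41 | J5 41-42 | J8 42-43 | J2 43-44 | J7 44-45 | J6 45-46 | J5 46-47 | J8 47-48 | J2 48-49 | J7 49-50 | J5 50-51 | J7 51-52 | J5 52-53 | J7 53-54 | J5 54-56 |
Completion: J1=6  J2=49  J3=5  J4=15  J5=56  J6=46  J7=54  J8=48
Turnaround (C−A): J1=3  J2=40  J3=4  J4=5  J5=48  J6=43  J7=52  J8=48
Waiting(J1) = turnaround − burst = 3 − 1 = 2

2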